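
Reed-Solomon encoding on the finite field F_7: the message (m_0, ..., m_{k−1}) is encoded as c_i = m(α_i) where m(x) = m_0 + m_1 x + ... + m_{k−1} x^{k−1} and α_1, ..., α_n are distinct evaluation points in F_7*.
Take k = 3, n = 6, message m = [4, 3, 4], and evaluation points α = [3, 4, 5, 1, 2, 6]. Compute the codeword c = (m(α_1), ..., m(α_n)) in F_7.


c = [0, 3, 0, 4, 5, 5]

Message polynomial: m(x) = 4 + 3·x + 4·x^2 (mod 7).
For each evaluation point α_i, compute m(α_i) mod 7:
  α_1 = 3: Horner steps 4 → 1 → 0, so m(3) = 0.
  α_2 = 4: Horner steps 4 → 5 → 3, so m(4) = 3.
  α_3 = 5: Horner steps 4 → 2 → 0, so m(5) = 0.
  α_4 = 1: Horner steps 4 → 0 → 4, so m(1) = 4.
  α_5 = 2: Horner steps 4 → 4 → 5, so m(2) = 5.
  α_6 = 6: Horner steps 4 → 6 → 5, so m(6) = 5.
Codeword c = [0, 3, 0, 4, 5, 5] ∈ F_7^6.


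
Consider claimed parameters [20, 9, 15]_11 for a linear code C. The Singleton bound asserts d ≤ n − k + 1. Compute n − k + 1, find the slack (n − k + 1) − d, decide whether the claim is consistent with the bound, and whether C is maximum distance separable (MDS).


Singleton RHS = n − k + 1 = 12, slack = -3, bound violated (no such code; not MDS).

Singleton bound: d ≤ n − k + 1.
Here n = 20, k = 9, so n − k + 1 = 12.
Given d = 15, check d ≤ 12: NO.
Slack = (n − k + 1) − d = -3.
The slack is negative: d = 15 exceeds n − k + 1 = 12 by 3, so the Singleton bound is violated and no linear [20, 9, 15]_11 code can exist. In particular it is not MDS (MDS requires d = n − k + 1 exactly).
Description: the claimed parameters are [20, 9, 15]_11; such a code would be impossible (violates the Singleton bound).


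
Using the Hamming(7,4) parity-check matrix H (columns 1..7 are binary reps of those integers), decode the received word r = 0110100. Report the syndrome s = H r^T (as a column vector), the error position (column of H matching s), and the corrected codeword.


s = (1, 0, 0)^T, error position = 4, corrected codeword c = 0111100

Compute s = H r^T mod 2 one row at a time:
  s_1 = 0 + 1 + 0 + 0 = 1 ≡ 1 (mod 2).
  s_2 = 1 + 1 + 0 + 0 = 2 ≡ 0 (mod 2).
  s_3 = 0 + 1 + 1 + 0 = 2 ≡ 0 (mod 2).
s = (1, 0, 0)^T — this equals column 4 of H (binary 100), so error is at position 4.
Correct: flip bit 4 of r = 0110100 to get c = 0111100.


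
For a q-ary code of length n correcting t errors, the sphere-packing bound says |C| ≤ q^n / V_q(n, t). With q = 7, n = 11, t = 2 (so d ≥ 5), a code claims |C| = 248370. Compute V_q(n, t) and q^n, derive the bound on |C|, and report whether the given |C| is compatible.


V_q(n, t) = 2047, q^n = 1977326743, Hamming bound = 965963, |C| = 248370 ≤ bound (satisfied).

Step 1: Compute V_q(n, t) = Σ_{j=0}^2 C(n, j) (q−1)^j.
  j = 0: C(11,0)·(6)^0 = 1·1 = 1.
  j = 1: C(11,1)·(6)^1 = 11·6 = 66.
  j = 2: C(11,2)·(6)^2 = 55·36 = 1980.
  V_q(n, t) = 1 + 66 + 1980 = 2047.
Step 2: q^n = 7^11 = 1977326743.
Step 3: Hamming bound ⌊q^n / V_q(n,t)⌋ = ⌊1977326743/2047⌋ = 965963.
Step 4: Compare |C| = 248370 to 965963: satisfied.
The claimed |C| lies below the Hamming bound.


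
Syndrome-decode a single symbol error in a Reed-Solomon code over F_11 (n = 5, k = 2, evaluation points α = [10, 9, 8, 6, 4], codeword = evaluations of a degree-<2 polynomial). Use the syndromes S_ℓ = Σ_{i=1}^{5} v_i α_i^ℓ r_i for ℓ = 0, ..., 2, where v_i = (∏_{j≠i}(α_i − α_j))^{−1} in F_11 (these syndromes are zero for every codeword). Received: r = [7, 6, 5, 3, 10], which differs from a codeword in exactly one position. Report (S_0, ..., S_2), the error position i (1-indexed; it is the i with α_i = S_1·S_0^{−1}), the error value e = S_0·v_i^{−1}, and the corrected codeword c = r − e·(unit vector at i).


S = (1, 4, 5), error at position 5, error magnitude e = 9, c = [7, 6, 5, 3, 1].

Step 1: column multipliers v_i = (∏_{j≠i}(α_i − α_j))^{−1} mod 11.
  i = 1 (α = 10): (10−9)(10−8)(10−6)(10−4) = 1·2·4·6 = 48 ≡ 4, so v_1 = 4^{−1} = 3 (mod 11).
  i = 2 (α = 9): (9−10)(9−8)(9−6)(9−4) = (−1)·1·3·5 = −15 ≡ 7, so v_2 = 7^{−1} = 8 (mod 11).
  i = 3 (α = 8): (8−10)(8−9)(8−6)(8−4) = (−2)·(−1)·2·4 = 16 ≡ 5, so v_3 = 5^{−1} = 9 (mod 11).
  i = 4 (α = 6): (6−10)(6−9)(6−8)(6−4) = (−4)·(−3)·(−2)·2 = −48 ≡ 7, so v_4 = 7^{−1} = 8 (mod 11).
  i = 5 (α = 4): (4−10)(4−9)(4−8)(4−6) = (−6)·(−5)·(−4)·(−2) = 240 ≡ 9, so v_5 = 9^{−1} = 5 (mod 11).
  v = [3, 8, 9, 8, 5].
Step 2: syndromes of r = [7, 6, 5, 3, 10] (all sums mod 11).
  S_0 = Σ v_i r_i = 3·7 + 8·6 + 9·5 + 8·3 + 5·10 = 188 ≡ 1.
  S_1 = Σ v_i α_i r_i = 3·10·7 + 8·9·6 + 9·8·5 + 8·6·3 + 5·4·10 = 1346 ≡ 4.
  α_i^2 mod 11 = [1, 4, 9, 3, 5].
  S_2 = Σ v_i α_i^2 r_i = 3·1·7 + 8·4·6 + 9·9·5 + 8·3·3 + 5·5·10 = 940 ≡ 5.
  S = (1, 4, 5) ≠ 0, so r is not a codeword (an error is present).
Step 3: locate the error. For a single error e at position i, S_ℓ = v_i·e·α_i^ℓ, so α_err = S_1/S_0.
  S_0^{−1} = 1^{−1} = 1 (mod 11), so α_err = 4·1 = 4 ≡ 4 = α_5. Error position i = 5.
  Consistency check: S_2/S_1 = 5·3 = 15 ≡ 4 = α_err ✓ (single-error assumption holds).
Step 4: error magnitude e = S_0/v_5 = S_0·∏_{j≠5}(α_5 − α_j) = 1·9 = 9 ≡ 9 (mod 11).
Step 5: correct position 5: c_5 = r_5 − e = 10 − 9 ≡ 1 (mod 11). Hence c = [7, 6, 5, 3, 1].
  Check: interpolating c through the α_i gives m(x) = 8 + 1·x (degree < 2) with m(α_i) = c_i for every i, so c is indeed a codeword.


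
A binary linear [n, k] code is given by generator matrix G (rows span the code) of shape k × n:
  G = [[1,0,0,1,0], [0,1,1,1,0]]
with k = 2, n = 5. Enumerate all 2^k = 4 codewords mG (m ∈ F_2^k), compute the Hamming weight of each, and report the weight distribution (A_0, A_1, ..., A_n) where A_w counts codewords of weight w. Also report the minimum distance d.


Weight distribution: A_0 = 1, A_2 = 1, A_3 = 2. Minimum distance d = 2.

Enumerate all 2^2 = 4 messages m ∈ F_2^2.
For each, compute codeword c = mG in F_2^5, then tally its weight.
  m = 00 → c = 00000, weight = 0.
  m = 10 → c = 10010, weight = 2.
  m = 01 → c = 01110, weight = 3.
  m = 11 → c = 11100, weight = 3.
Tally weights:
  weight 0: 1 codewords.
  weight 2: 1 codewords.
  weight 3: 2 codewords.
Minimum distance d = smallest w > 0 with A_w > 0 = 2.
Sanity: Σ A_w = 4 = 2^2 = 4 ✓.


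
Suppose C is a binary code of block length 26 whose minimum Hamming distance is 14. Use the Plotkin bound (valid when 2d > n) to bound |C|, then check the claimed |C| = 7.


Plotkin bound M ≤ 14; given |C| = 7 ≤ bound (satisfied).

Check applicability: 2d = 28, n = 26.
2d − n = 2 > 0, so Plotkin applies.
Compute d/(2d−n) = 14/2 ≈ 7.0000.
⌊d/(2d−n)⌋ = 7.
Plotkin bound: M ≤ 2·7 = 14.
Given |C| = 7, check: satisfied.
This |C| is below the Plotkin bound.


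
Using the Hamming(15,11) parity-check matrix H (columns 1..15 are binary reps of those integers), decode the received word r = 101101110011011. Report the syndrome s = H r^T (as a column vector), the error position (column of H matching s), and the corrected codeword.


s = (1, 0, 0, 1)^T, error position = 9, corrected codeword c = 101101111011011

Compute s = H r^T mod 2 one row at a time:
  s_1 = 1 + 0 + 0 + 1 + 1 + 0 + 1 + 1 = 5 ≡ 1 (mod 2).
  s_2 = 1 + 0 + 1 + 1 + 1 + 0 + 1 + 1 = 6 ≡ 0 (mod 2).
  s_3 = 0 + 1 + 1 + 1 + 0 + 1 + 1 + 1 = 6 ≡ 0 (mod 2).
  s_4 = 1 + 1 + 0 + 1 + 0 + 1 + 0 + 1 = 5 ≡ 1 (mod 2).
s = (1, 0, 0, 1)^T — this equals column 9 of H (binary 1001), so error is at position 9.
Correct: flip bit 9 of r = 101101110011011 to get c = 101101111011011.


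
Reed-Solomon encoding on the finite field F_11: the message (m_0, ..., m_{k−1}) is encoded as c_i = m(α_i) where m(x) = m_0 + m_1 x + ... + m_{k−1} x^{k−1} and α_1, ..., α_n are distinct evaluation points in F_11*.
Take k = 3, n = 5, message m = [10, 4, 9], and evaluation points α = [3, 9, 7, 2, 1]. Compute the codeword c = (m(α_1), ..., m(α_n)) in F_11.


c = [4, 5, 6, 10, 1]

Message polynomial: m(x) = 10 + 4·x + 9·x^2 (mod 11).
For each evaluation point α_i, compute m(α_i) mod 11:
  α_1 = 3: Horner steps 9 → 9 → 4, so m(3) = 4.
  α_2 = 9: Horner steps 9 → 8 → 5, so m(9) = 5.
  α_3 = 7: Horner steps 9 → 1 → 6, so m(7) = 6.
  α_4 = 2: Horner steps 9 → 0 → 10, so m(2) = 10.
  α_5 = 1: Horner steps 9 → 2 → 1, so m(1) = 1.
Codeword c = [4, 5, 6, 10, 1] ∈ F_11^5.


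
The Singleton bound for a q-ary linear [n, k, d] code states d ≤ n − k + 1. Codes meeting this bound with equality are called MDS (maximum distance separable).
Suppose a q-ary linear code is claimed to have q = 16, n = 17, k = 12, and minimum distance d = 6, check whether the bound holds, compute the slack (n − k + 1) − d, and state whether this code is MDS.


Singleton RHS = n − k + 1 = 6, slack = 0, bound satisfied, MDS.

Singleton bound: d ≤ n − k + 1.
Here n = 17, k = 12, so n − k + 1 = 6.
Given d = 6, check d ≤ 6: YES.
Slack = (n − k + 1) − d = 0.
The code is MDS (slack = 0).
Description: the claimed parameters are [17, 12, 6]_16; such a code would be MDS (meets Singleton bound).


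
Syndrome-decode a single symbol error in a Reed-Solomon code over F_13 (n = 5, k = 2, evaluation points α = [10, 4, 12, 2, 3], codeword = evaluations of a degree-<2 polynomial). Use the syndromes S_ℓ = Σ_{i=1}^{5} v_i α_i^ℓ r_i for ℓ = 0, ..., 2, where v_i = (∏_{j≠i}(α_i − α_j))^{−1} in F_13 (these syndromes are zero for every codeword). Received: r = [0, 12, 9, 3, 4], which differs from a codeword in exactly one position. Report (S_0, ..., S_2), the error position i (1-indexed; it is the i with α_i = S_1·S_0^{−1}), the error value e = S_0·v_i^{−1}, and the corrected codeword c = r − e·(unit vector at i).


S = (8, 11, 7), error at position 5, error magnitude e = 3, c = [0, 12, 9, 3, 1].

Step 1: column multipliers v_i = (∏_{j≠i}(α_i − α_j))^{−1} mod 13.
  i = 1 (α = 10): (10−4)(10−12)(10−2)(10−3) = 6·(−2)·8·7 = −672 ≡ 4, so v_1 = 4^{−1} = 10 (mod 13).
  i = 2 (α = 4): (4−10)(4−12)(4−2)(4−3) = (−6)·(−8)·2·1 = 96 ≡ 5, so v_2 = 5^{−1} = 8 (mod 13).
  i = 3 (α = 12): (12−10)(12−4)(12−2)(12−3) = 2·8·10·9 = 1440 ≡ 10, so v_3 = 10^{−1} = 4 (mod 13).
  i = 4 (α = 2): (2−10)(2−4)(2−12)(2−3) = (−8)·(−2)·(−10)·(−1) = 160 ≡ 4, so v_4 = 4^{−1} = 10 (mod 13).
  i = 5 (α = 3): (3−10)(3−4)(3−12)(3−2) = (−7)·(−1)·(−9)·1 = −63 ≡ 2, so v_5 = 2^{−1} = 7 (mod 13).
  v = [10, 8, 4, 10, 7].
Step 2: syndromes of r = [0, 12, 9, 3, 4] (all sums mod 13).
  S_0 = Σ v_i r_i = 10·0 + 8·12 + 4·9 + 10·3 + 7·4 = 190 ≡ 8.
  S_1 = Σ v_i α_i r_i = 10·10·0 + 8·4·12 + 4·12·9 + 10·2·3 + 7·3·4 = 960 ≡ 11.
  α_i^2 mod 13 = [9, 3, 1, 4, 9].
  S_2 = Σ v_i α_i^2 r_i = 10·9·0 + 8·3·12 + 4·1·9 + 10·4·3 + 7·9·4 = 696 ≡ 7.
  S = (8, 11, 7) ≠ 0, so r is not a codeword (an error is present).
Step 3: locate the error. For a single error e at position i, S_ℓ = v_i·e·α_i^ℓ, so α_err = S_1/S_0.
  S_0^{−1} = 8^{−1} = 5 (mod 13), so α_err = 11·5 = 55 ≡ 3 = α_5. Error position i = 5.
  Consistency check: S_2/S_1 = 7·6 = 42 ≡ 3 = α_err ✓ (single-error assumption holds).
Step 4: error magnitude e = S_0/v_5 = S_0·∏_{j≠5}(α_5 − α_j) = 8·2 = 16 ≡ 3 (mod 13).
Step 5: correct position 5: c_5 = r_5 − e = 4 − 3 ≡ 1 (mod 13). Hence c = [0, 12, 9, 3, 1].
  Check: interpolating c through the α_i gives m(x) = 7 + 11·x (degree < 2) with m(α_i) = c_i for every i, so c is indeed a codeword.


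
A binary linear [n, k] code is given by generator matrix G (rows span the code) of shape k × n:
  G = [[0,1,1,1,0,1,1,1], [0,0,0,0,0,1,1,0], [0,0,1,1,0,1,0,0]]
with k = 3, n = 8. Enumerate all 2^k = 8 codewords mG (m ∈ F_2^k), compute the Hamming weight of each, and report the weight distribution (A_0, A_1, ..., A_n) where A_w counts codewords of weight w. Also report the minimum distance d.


Weight distribution: A_0 = 1, A_2 = 1, A_3 = 4, A_4 = 1, A_6 = 1. Minimum distance d = 2.

Enumerate all 2^3 = 8 messages m ∈ F_2^3.
For each, compute codeword c = mG in F_2^8, then tally its weight.
  m = 000 → c = 00000000, weight = 0.
  m = 100 → c = 01110111, weight = 6.
  m = 010 → c = 00000110, weight = 2.
  m = 110 → c = 01110001, weight = 4.
  m = 001 → c = 00110100, weight = 3.
  m = 101 → c = 01000011, weight = 3.
  m = 011 → c = 00110010, weight = 3.
  m = 111 → c = 01000101, weight = 3.
Tally weights:
  weight 0: 1 codewords.
  weight 2: 1 codewords.
  weight 3: 4 codewords.
  weight 4: 1 codewords.
  weight 6: 1 codewords.
Minimum distance d = smallest w > 0 with A_w > 0 = 2.
Sanity: Σ A_w = 8 = 2^3 = 8 ✓.


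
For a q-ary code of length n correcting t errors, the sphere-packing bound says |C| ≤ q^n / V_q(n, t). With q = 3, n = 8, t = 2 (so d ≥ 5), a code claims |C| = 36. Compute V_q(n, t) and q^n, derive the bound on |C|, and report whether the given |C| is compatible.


V_q(n, t) = 129, q^n = 6561, Hamming bound = 50, |C| = 36 ≤ bound (satisfied).

Step 1: Compute V_q(n, t) = Σ_{j=0}^2 C(n, j) (q−1)^j.
  j = 0: C(8,0)·(2)^0 = 1·1 = 1.
  j = 1: C(8,1)·(2)^1 = 8·2 = 16.
  j = 2: C(8,2)·(2)^2 = 28·4 = 112.
  V_q(n, t) = 1 + 16 + 112 = 129.
Step 2: q^n = 3^8 = 6561.
Step 3: Hamming bound ⌊q^n / V_q(n,t)⌋ = ⌊6561/129⌋ = 50.
Step 4: Compare |C| = 36 to 50: satisfied.
The claimed |C| lies below the Hamming bound.


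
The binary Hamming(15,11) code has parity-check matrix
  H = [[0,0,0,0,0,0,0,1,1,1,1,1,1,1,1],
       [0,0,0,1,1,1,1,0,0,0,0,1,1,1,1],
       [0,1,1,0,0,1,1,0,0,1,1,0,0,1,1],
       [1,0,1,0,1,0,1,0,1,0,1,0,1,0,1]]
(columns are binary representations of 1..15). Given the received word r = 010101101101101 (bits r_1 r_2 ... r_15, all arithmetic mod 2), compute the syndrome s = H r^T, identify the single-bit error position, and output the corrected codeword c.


s = (1, 0, 1, 0)^T, error position = 10, corrected codeword c = 010101101001101

Compute s = H r^T mod 2 one row at a time:
  s_1 = 0 + 1 + 1 + 0 + 1 + 1 + 0 + 1 = 5 ≡ 1 (mod 2).
  s_2 = 1 + 0 + 1 + 1 + 1 + 1 + 0 + 1 = 6 ≡ 0 (mod 2).
  s_3 = 1 + 0 + 1 + 1 + 1 + 0 + 0 + 1 = 5 ≡ 1 (mod 2).
  s_4 = 0 + 0 + 0 + 1 + 1 + 0 + 1 + 1 = 4 ≡ 0 (mod 2).
s = (1, 0, 1, 0)^T — this equals column 10 of H (binary 1010), so error is at position 10.
Correct: flip bit 10 of r = 010101101101101 to get c = 010101101001101.


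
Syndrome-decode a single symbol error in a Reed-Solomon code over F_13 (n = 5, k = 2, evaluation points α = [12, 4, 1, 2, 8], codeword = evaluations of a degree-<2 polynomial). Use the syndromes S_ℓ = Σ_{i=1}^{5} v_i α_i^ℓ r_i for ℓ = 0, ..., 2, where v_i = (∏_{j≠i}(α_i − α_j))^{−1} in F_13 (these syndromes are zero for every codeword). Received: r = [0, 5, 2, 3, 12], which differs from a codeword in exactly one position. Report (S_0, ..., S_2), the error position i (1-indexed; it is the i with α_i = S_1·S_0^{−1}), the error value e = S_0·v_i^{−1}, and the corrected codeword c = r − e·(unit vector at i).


S = (4, 6, 9), error at position 5, error magnitude e = 3, c = [0, 5, 2, 3, 9].

Step 1: column multipliers v_i = (∏_{j≠i}(α_i − α_j))^{−1} mod 13.
  i = 1 (α = 12): (12−4)(12−1)(12−2)(12−8) = 8·11·10·4 = 3520 ≡ 10, so v_1 = 10^{−1} = 4 (mod 13).
  i = 2 (α = 4): (4−12)(4−1)(4−2)(4−8) = (−8)·3·2·(−4) = 192 ≡ 10, so v_2 = 10^{−1} = 4 (mod 13).
  i = 3 (α = 1): (1−12)(1−4)(1−2)(1−8) = (−11)·(−3)·(−1)·(−7) = 231 ≡ 10, so v_3 = 10^{−1} = 4 (mod 13).
  i = 4 (α = 2): (2−12)(2−4)(2−1)(2−8) = (−10)·(−2)·1·(−6) = −120 ≡ 10, so v_4 = 10^{−1} = 4 (mod 13).
  i = 5 (α = 8): (8−12)(8−4)(8−1)(8−2) = (−4)·4·7·6 = −672 ≡ 4, so v_5 = 4^{−1} = 10 (mod 13).
  v = [4, 4, 4, 4, 10].
Step 2: syndromes of r = [0, 5, 2, 3, 12] (all sums mod 13).
  S_0 = Σ v_i r_i = 4·0 + 4·5 + 4·2 + 4·3 + 10·12 = 160 ≡ 4.
  S_1 = Σ v_i α_i r_i = 4·12·0 + 4·4·5 + 4·1·2 + 4·2·3 + 10·8·12 = 1072 ≡ 6.
  α_i^2 mod 13 = [1, 3, 1, 4, 12].
  S_2 = Σ v_i α_i^2 r_i = 4·1·0 + 4·3·5 + 4·1·2 + 4·4·3 + 10·12·12 = 1556 ≡ 9.
  S = (4, 6, 9) ≠ 0, so r is not a codeword (an error is present).
Step 3: locate the error. For a single error e at position i, S_ℓ = v_i·e·α_i^ℓ, so α_err = S_1/S_0.
  S_0^{−1} = 4^{−1} = 10 (mod 13), so α_err = 6·10 = 60 ≡ 8 = α_5. Error position i = 5.
  Consistency check: S_2/S_1 = 9·11 = 99 ≡ 8 = α_err ✓ (single-error assumption holds).
Step 4: error magnitude e = S_0/v_5 = S_0·∏_{j≠5}(α_5 − α_j) = 4·4 = 16 ≡ 3 (mod 13).
Step 5: correct position 5: c_5 = r_5 − e = 12 − 3 ≡ 9 (mod 13). Hence c = [0, 5, 2, 3, 9].
  Check: interpolating c through the α_i gives m(x) = 1 + 1·x (degree < 2) with m(α_i) = c_i for every i, so c is indeed a codeword.


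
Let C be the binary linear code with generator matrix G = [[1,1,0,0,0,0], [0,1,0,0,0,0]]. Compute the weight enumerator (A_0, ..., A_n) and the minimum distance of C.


Weight distribution: A_0 = 1, A_1 = 2, A_2 = 1. Minimum distance d = 1.

Enumerate all 2^2 = 4 messages m ∈ F_2^2.
For each, compute codeword c = mG in F_2^6, then tally its weight.
  m = 00 → c = 000000, weight = 0.
  m = 10 → c = 110000, weight = 2.
  m = 01 → c = 010000, weight = 1.
  m = 11 → c = 100000, weight = 1.
Tally weights:
  weight 0: 1 codewords.
  weight 1: 2 codewords.
  weight 2: 1 codewords.
Minimum distance d = smallest w > 0 with A_w > 0 = 1.
Sanity: Σ A_w = 4 = 2^2 = 4 ✓.


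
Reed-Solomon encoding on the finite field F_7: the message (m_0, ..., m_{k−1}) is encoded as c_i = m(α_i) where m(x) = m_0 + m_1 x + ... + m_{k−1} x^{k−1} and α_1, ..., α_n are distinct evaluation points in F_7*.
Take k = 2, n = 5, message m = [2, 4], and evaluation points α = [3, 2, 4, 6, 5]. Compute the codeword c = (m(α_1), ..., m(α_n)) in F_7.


c = [0, 3, 4, 5, 1]

Message polynomial: m(x) = 2 + 4·x (mod 7).
For each evaluation point α_i, compute m(α_i) mod 7:
  α_1 = 3: Horner steps 4 → 0, so m(3) = 0.
  α_2 = 2: Horner steps 4 → 3, so m(2) = 3.
  α_3 = 4: Horner steps 4 → 4, so m(4) = 4.
  α_4 = 6: Horner steps 4 → 5, so m(6) = 5.
  α_5 = 5: Horner steps 4 → 1, so m(5) = 1.
Codeword c = [0, 3, 4, 5, 1] ∈ F_7^5.


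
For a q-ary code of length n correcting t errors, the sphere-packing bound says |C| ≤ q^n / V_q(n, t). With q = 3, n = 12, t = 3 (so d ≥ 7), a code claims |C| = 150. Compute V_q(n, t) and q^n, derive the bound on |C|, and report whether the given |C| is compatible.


V_q(n, t) = 2049, q^n = 531441, Hamming bound = 259, |C| = 150 ≤ bound (satisfied).

Step 1: Compute V_q(n, t) = Σ_{j=0}^3 C(n, j) (q−1)^j.
  j = 0: C(12,0)·(2)^0 = 1·1 = 1.
  j = 1: C(12,1)·(2)^1 = 12·2 = 24.
  j = 2: C(12,2)·(2)^2 = 66·4 = 264.
  j = 3: C(12,3)·(2)^3 = 220·8 = 1760.
  V_q(n, t) = 1 + 24 + 264 + 1760 = 2049.
Step 2: q^n = 3^12 = 531441.
Step 3: Hamming bound ⌊q^n / V_q(n,t)⌋ = ⌊531441/2049⌋ = 259.
Step 4: Compare |C| = 150 to 259: satisfied.
The claimed |C| lies below the Hamming bound.


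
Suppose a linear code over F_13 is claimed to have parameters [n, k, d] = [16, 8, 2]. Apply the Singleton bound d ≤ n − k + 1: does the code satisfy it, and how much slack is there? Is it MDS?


Singleton RHS = n − k + 1 = 9, slack = 7, bound satisfied, not MDS.

Singleton bound: d ≤ n − k + 1.
Here n = 16, k = 8, so n − k + 1 = 9.
Given d = 2, check d ≤ 9: YES.
Slack = (n − k + 1) − d = 7.
The code is NOT MDS (slack = 7 > 0).
Description: the claimed parameters are [16, 8, 2]_13; such a code would be non-MDS.


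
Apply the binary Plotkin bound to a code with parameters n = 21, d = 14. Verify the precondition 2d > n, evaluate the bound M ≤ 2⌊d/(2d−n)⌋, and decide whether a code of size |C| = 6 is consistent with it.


Plotkin bound M ≤ 4; given |C| = 6 > bound (violated).

Check applicability: 2d = 28, n = 21.
2d − n = 7 > 0, so Plotkin applies.
Compute d/(2d−n) = 14/7 ≈ 2.0000.
⌊d/(2d−n)⌋ = 2.
Plotkin bound: M ≤ 2·2 = 4.
Given |C| = 6, check: VIOLATED.
This |C| is above the Plotkin bound, so no binary code with n = 21, d = 14 and 6 codewords exists.


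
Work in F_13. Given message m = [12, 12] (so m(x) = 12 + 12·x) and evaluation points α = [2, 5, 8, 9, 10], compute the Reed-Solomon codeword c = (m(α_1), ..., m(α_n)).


c = [10, 7, 4, 3, 2]

Message polynomial: m(x) = 12 + 12·x (mod 13).
For each evaluation point α_i, compute m(α_i) mod 13:
  α_1 = 2: Horner steps 12 → 10, so m(2) = 10.
  α_2 = 5: Horner steps 12 → 7, so m(5) = 7.
  α_3 = 8: Horner steps 12 → 4, so m(8) = 4.
  α_4 = 9: Horner steps 12 → 3, so m(9) = 3.
  α_5 = 10: Horner steps 12 → 2, so m(10) = 2.
Codeword c = [10, 7, 4, 3, 2] ∈ F_13^5.


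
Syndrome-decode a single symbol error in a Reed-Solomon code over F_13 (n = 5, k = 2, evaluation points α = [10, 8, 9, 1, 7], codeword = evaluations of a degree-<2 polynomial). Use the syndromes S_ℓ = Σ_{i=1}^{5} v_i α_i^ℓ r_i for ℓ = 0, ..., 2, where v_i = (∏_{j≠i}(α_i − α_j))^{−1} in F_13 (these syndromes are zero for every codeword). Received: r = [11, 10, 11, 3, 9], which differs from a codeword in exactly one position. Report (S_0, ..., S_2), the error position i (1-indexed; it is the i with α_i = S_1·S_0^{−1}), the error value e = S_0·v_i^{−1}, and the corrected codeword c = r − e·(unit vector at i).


S = (6, 8, 2), error at position 1, error magnitude e = 12, c = [12, 10, 11, 3, 9].

Step 1: column multipliers v_i = (∏_{j≠i}(α_i − α_j))^{−1} mod 13.
  i = 1 (α = 10): (10−8)(10−9)(10−1)(10−7) = 2·1·9·3 = 54 ≡ 2, so v_1 = 2^{−1} = 7 (mod 13).
  i = 2 (α = 8): (8−10)(8−9)(8−1)(8−7) = (−2)·(−1)·7·1 = 14 ≡ 1, so v_2 = 1^{−1} = 1 (mod 13).
  i = 3 (α = 9): (9−10)(9−8)(9−1)(9−7) = (−1)·1·8·2 = −16 ≡ 10, so v_3 = 10^{−1} = 4 (mod 13).
  i = 4 (α = 1): (1−10)(1−8)(1−9)(1−7) = (−9)·(−7)·(−8)·(−6) = 3024 ≡ 8, so v_4 = 8^{−1} = 5 (mod 13).
  i = 5 (α = 7): (7−10)(7−8)(7−9)(7−1) = (−3)·(−1)·(−2)·6 = −36 ≡ 3, so v_5 = 3^{−1} = 9 (mod 13).
  v = [7, 1, 4, 5, 9].
Step 2: syndromes of r = [11, 10, 11, 3, 9] (all sums mod 13).
  S_0 = Σ v_i r_i = 7·11 + 1·10 + 4·11 + 5·3 + 9·9 = 227 ≡ 6.
  S_1 = Σ v_i α_i r_i = 7·10·11 + 1·8·10 + 4·9·11 + 5·1·3 + 9·7·9 = 1828 ≡ 8.
  α_i^2 mod 13 = [9, 12, 3, 1, 10].
  S_2 = Σ v_i α_i^2 r_i = 7·9·11 + 1·12·10 + 4·3·11 + 5·1·3 + 9·10·9 = 1770 ≡ 2.
  S = (6, 8, 2) ≠ 0, so r is not a codeword (an error is present).
Step 3: locate the error. For a single error e at position i, S_ℓ = v_i·e·α_i^ℓ, so α_err = S_1/S_0.
  S_0^{−1} = 6^{−1} = 11 (mod 13), so α_err = 8·11 = 88 ≡ 10 = α_1. Error position i = 1.
  Consistency check: S_2/S_1 = 2·5 = 10 ≡ 10 = α_err ✓ (single-error assumption holds).
Step 4: error magnitude e = S_0/v_1 = S_0·∏_{j≠1}(α_1 − α_j) = 6·2 = 12 ≡ 12 (mod 13).
Step 5: correct position 1: c_1 = r_1 − e = 11 − 12 ≡ 12 (mod 13). Hence c = [12, 10, 11, 3, 9].
  Check: interpolating c through the α_i gives m(x) = 2 + 1·x (degree < 2) with m(α_i) = c_i for every i, so c is indeed a codeword.


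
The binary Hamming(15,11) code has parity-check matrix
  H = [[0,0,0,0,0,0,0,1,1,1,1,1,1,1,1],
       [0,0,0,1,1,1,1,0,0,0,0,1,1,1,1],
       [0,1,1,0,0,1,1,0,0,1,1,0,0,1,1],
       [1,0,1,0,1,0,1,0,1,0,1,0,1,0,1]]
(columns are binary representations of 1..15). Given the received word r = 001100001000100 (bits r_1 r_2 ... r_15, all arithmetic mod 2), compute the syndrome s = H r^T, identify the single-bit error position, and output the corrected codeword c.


s = (0, 0, 1, 1)^T, error position = 3, corrected codeword c = 000100001000100

Compute s = H r^T mod 2 one row at a time:
  s_1 = 0 + 1 + 0 + 0 + 0 + 1 + 0 + 0 = 2 ≡ 0 (mod 2).
  s_2 = 1 + 0 + 0 + 0 + 0 + 1 + 0 + 0 = 2 ≡ 0 (mod 2).
  s_3 = 0 + 1 + 0 + 0 + 0 + 0 + 0 + 0 = 1 ≡ 1 (mod 2).
  s_4 = 0 + 1 + 0 + 0 + 1 + 0 + 1 + 0 = 3 ≡ 1 (mod 2).
s = (0, 0, 1, 1)^T — this equals column 3 of H (binary 0011), so error is at position 3.
Correct: flip bit 3 of r = 001100001000100 to get c = 000100001000100.


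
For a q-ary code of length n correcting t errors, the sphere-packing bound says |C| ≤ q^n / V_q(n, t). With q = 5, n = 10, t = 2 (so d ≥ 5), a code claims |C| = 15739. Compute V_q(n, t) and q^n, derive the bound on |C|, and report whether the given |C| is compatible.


V_q(n, t) = 761, q^n = 9765625, Hamming bound = 12832, |C| = 15739 > bound (violated).

Step 1: Compute V_q(n, t) = Σ_{j=0}^2 C(n, j) (q−1)^j.
  j = 0: C(10,0)·(4)^0 = 1·1 = 1.
  j = 1: C(10,1)·(4)^1 = 10·4 = 40.
  j = 2: C(10,2)·(4)^2 = 45·16 = 720.
  V_q(n, t) = 1 + 40 + 720 = 761.
Step 2: q^n = 5^10 = 9765625.
Step 3: Hamming bound ⌊q^n / V_q(n,t)⌋ = ⌊9765625/761⌋ = 12832.
Step 4: Compare |C| = 15739 to 12832: violated.
The claimed |C| lies above the Hamming bound, so no 5-ary code of length 10 with d ≥ 5 can have 15739 codewords.


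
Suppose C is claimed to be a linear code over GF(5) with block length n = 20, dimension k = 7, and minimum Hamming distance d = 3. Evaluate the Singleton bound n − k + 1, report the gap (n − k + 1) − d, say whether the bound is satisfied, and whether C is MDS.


Singleton RHS = n − k + 1 = 14, slack = 11, bound satisfied, not MDS.

Singleton bound: d ≤ n − k + 1.
Here n = 20, k = 7, so n − k + 1 = 14.
Given d = 3, check d ≤ 14: YES.
Slack = (n − k + 1) − d = 11.
The code is NOT MDS (slack = 11 > 0).
Description: the claimed parameters are [20, 7, 3]_5; such a code would be non-MDS.


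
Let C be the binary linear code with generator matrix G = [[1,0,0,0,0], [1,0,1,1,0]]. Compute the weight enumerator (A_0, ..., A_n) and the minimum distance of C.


Weight distribution: A_0 = 1, A_1 = 1, A_2 = 1, A_3 = 1. Minimum distance d = 1.

Enumerate all 2^2 = 4 messages m ∈ F_2^2.
For each, compute codeword c = mG in F_2^5, then tally its weight.
  m = 00 → c = 00000, weight = 0.
  m = 10 → c = 10000, weight = 1.
  m = 01 → c = 10110, weight = 3.
  m = 11 → c = 00110, weight = 2.
Tally weights:
  weight 0: 1 codewords.
  weight 1: 1 codewords.
  weight 2: 1 codewords.
  weight 3: 1 codewords.
Minimum distance d = smallest w > 0 with A_w > 0 = 1.
Sanity: Σ A_w = 4 = 2^2 = 4 ✓.


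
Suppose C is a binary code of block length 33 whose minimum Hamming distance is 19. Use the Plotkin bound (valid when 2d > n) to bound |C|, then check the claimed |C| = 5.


Plotkin bound M ≤ 6; given |C| = 5 ≤ bound (satisfied).

Check applicability: 2d = 38, n = 33.
2d − n = 5 > 0, so Plotkin applies.
Compute d/(2d−n) = 19/5 ≈ 3.8000.
⌊d/(2d−n)⌋ = 3.
Plotkin bound: M ≤ 2·3 = 6.
Given |C| = 5, check: satisfied.
This |C| is below the Plotkin bound.


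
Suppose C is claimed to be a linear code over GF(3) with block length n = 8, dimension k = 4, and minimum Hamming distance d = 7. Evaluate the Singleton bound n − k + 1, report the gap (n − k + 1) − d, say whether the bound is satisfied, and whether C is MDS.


Singleton RHS = n − k + 1 = 5, slack = -2, bound violated (no such code; not MDS).

Singleton bound: d ≤ n − k + 1.
Here n = 8, k = 4, so n − k + 1 = 5.
Given d = 7, check d ≤ 5: NO.
Slack = (n − k + 1) − d = -2.
The slack is negative: d = 7 exceeds n − k + 1 = 5 by 2, so the Singleton bound is violated and no linear [8, 4, 7]_3 code can exist. In particular it is not MDS (MDS requires d = n − k + 1 exactly).
Description: the claimed parameters are [8, 4, 7]_3; such a code would be impossible (violates the Singleton bound).


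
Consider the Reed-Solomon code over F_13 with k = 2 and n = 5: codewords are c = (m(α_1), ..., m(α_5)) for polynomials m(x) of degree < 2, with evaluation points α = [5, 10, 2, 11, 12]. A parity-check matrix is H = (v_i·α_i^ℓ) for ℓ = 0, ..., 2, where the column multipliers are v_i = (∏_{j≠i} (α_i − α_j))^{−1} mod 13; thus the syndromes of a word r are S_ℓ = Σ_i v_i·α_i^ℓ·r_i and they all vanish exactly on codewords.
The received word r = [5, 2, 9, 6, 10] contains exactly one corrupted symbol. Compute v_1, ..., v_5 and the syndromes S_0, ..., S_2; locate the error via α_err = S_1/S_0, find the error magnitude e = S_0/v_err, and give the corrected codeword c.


S = (7, 9, 6), error at position 1, error magnitude e = 10, c = [8, 2, 9, 6, 10].

Step 1: column multipliers v_i = (∏_{j≠i}(α_i − α_j))^{−1} mod 13.
  i = 1 (α = 5): (5−10)(5−2)(5−11)(5−12) = (−5)·3·(−6)·(−7) = −630 ≡ 7, so v_1 = 7^{−1} = 2 (mod 13).
  i = 2 (α = 10): (10−5)(10−2)(10−11)(10−12) = 5·8·(−1)·(−2) = 80 ≡ 2, so v_2 = 2^{−1} = 7 (mod 13).
  i = 3 (α = 2): (2−5)(2−10)(2−11)(2−12) = (−3)·(−8)·(−9)·(−10) = 2160 ≡ 2, so v_3 = 2^{−1} = 7 (mod 13).
  i = 4 (α = 11): (11−5)(11−10)(11−2)(11−12) = 6·1·9·(−1) = −54 ≡ 11, so v_4 = 11^{−1} = 6 (mod 13).
  i = 5 (α = 12): (12−5)(12−10)(12−2)(12−11) = 7·2·10·1 = 140 ≡ 10, so v_5 = 10^{−1} = 4 (mod 13).
  v = [2, 7, 7, 6, 4].
Step 2: syndromes of r = [5, 2, 9, 6, 10] (all sums mod 13).
  S_0 = Σ v_i r_i = 2·5 + 7·2 + 7·9 + 6·6 + 4·10 = 163 ≡ 7.
  S_1 = Σ v_i α_i r_i = 2·5·5 + 7·10·2 + 7·2·9 + 6·11·6 + 4·12·10 = 1192 ≡ 9.
  α_i^2 mod 13 = [12, 9, 4, 4, 1].
  S_2 = Σ v_i α_i^2 r_i = 2·12·5 + 7·9·2 + 7·4·9 + 6·4·6 + 4·1·10 = 682 ≡ 6.
  S = (7, 9, 6) ≠ 0, so r is not a codeword (an error is present).
Step 3: locate the error. For a single error e at position i, S_ℓ = v_i·e·α_i^ℓ, so α_err = S_1/S_0.
  S_0^{−1} = 7^{−1} = 2 (mod 13), so α_err = 9·2 = 18 ≡ 5 = α_1. Error position i = 1.
  Consistency check: S_2/S_1 = 6·3 = 18 ≡ 5 = α_err ✓ (single-error assumption holds).
Step 4: error magnitude e = S_0/v_1 = S_0·∏_{j≠1}(α_1 − α_j) = 7·7 = 49 ≡ 10 (mod 13).
Step 5: correct position 1: c_1 = r_1 − e = 5 − 10 ≡ 8 (mod 13). Hence c = [8, 2, 9, 6, 10].
  Check: interpolating c through the α_i gives m(x) = 1 + 4·x (degree < 2) with m(α_i) = c_i for every i, so c is indeed a codeword.


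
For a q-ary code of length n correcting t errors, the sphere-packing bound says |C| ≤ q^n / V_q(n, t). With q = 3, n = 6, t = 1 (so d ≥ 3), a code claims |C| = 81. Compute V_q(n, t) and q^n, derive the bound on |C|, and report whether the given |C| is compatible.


V_q(n, t) = 13, q^n = 729, Hamming bound = 56, |C| = 81 > bound (violated).

Step 1: Compute V_q(n, t) = Σ_{j=0}^1 C(n, j) (q−1)^j.
  j = 0: C(6,0)·(2)^0 = 1·1 = 1.
  j = 1: C(6,1)·(2)^1 = 6·2 = 12.
  V_q(n, t) = 1 + 12 = 13.
Step 2: q^n = 3^6 = 729.
Step 3: Hamming bound ⌊q^n / V_q(n,t)⌋ = ⌊729/13⌋ = 56.
Step 4: Compare |C| = 81 to 56: violated.
The claimed |C| lies above the Hamming bound, so no 3-ary code of length 6 with d ≥ 3 can have 81 codewords.


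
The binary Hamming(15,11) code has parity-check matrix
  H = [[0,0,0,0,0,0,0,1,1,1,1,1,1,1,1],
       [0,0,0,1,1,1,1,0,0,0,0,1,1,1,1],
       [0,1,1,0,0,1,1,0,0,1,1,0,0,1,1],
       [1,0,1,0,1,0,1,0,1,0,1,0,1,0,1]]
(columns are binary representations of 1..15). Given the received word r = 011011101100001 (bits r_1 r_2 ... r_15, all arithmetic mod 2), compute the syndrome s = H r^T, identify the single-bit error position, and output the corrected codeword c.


s = (1, 0, 0, 1)^T, error position = 9, corrected codeword c = 011011100100001

Compute s = H r^T mod 2 one row at a time:
  s_1 = 0 + 1 + 1 + 0 + 0 + 0 + 0 + 1 = 3 ≡ 1 (mod 2).
  s_2 = 0 + 1 + 1 + 1 + 0 + 0 + 0 + 1 = 4 ≡ 0 (mod 2).
  s_3 = 1 + 1 + 1 + 1 + 1 + 0 + 0 + 1 = 6 ≡ 0 (mod 2).
  s_4 = 0 + 1 + 1 + 1 + 1 + 0 + 0 + 1 = 5 ≡ 1 (mod 2).
s = (1, 0, 0, 1)^T — this equals column 9 of H (binary 1001), so error is at position 9.
Correct: flip bit 9 of r = 011011101100001 to get c = 011011100100001.


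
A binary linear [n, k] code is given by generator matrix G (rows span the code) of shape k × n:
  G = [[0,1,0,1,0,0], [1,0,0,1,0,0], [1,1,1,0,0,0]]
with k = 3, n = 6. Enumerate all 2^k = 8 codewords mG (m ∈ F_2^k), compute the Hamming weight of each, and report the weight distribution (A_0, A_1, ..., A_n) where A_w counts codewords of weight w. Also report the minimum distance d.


Weight distribution: A_0 = 1, A_1 = 1, A_2 = 3, A_3 = 3. Minimum distance d = 1.

Enumerate all 2^3 = 8 messages m ∈ F_2^3.
For each, compute codeword c = mG in F_2^6, then tally its weight.
  m = 000 → c = 000000, weight = 0.
  m = 100 → c = 010100, weight = 2.
  m = 010 → c = 100100, weight = 2.
  m = 110 → c = 110000, weight = 2.
  m = 001 → c = 111000, weight = 3.
  m = 101 → c = 101100, weight = 3.
  m = 011 → c = 011100, weight = 3.
  m = 111 → c = 001000, weight = 1.
Tally weights:
  weight 0: 1 codewords.
  weight 1: 1 codewords.
  weight 2: 3 codewords.
  weight 3: 3 codewords.
Minimum distance d = smallest w > 0 with A_w > 0 = 1.
Sanity: Σ A_w = 8 = 2^3 = 8 ✓.


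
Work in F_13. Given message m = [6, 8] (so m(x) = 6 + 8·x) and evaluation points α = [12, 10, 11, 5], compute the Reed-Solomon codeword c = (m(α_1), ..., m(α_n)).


c = [11, 8, 3, 7]

Message polynomial: m(x) = 6 + 8·x (mod 13).
For each evaluation point α_i, compute m(α_i) mod 13:
  α_1 = 12: Horner steps 8 → 11, so m(12) = 11.
  α_2 = 10: Horner steps 8 → 8, so m(10) = 8.
  α_3 = 11: Horner steps 8 → 3, so m(11) = 3.
  α_4 = 5: Horner steps 8 → 7, so m(5) = 7.
Codeword c = [11, 8, 3, 7] ∈ F_13^4.


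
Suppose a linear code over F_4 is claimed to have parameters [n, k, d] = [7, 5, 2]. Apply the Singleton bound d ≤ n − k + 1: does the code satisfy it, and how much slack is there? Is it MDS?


Singleton RHS = n − k + 1 = 3, slack = 1, bound satisfied, not MDS.

Singleton bound: d ≤ n − k + 1.
Here n = 7, k = 5, so n − k + 1 = 3.
Given d = 2, check d ≤ 3: YES.
Slack = (n − k + 1) − d = 1.
The code is NOT MDS (slack = 1 > 0).
Description: the claimed parameters are [7, 5, 2]_4; such a code would be non-MDS.


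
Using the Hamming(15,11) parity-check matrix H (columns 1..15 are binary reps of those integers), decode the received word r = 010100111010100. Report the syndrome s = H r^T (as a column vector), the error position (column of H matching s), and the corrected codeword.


s = (0, 1, 1, 0)^T, error position = 6, corrected codeword c = 010101111010100

Compute s = H r^T mod 2 one row at a time:
  s_1 = 1 + 1 + 0 + 1 + 0 + 1 + 0 + 0 = 4 ≡ 0 (mod 2).
  s_2 = 1 + 0 + 0 + 1 + 0 + 1 + 0 + 0 = 3 ≡ 1 (mod 2).
  s_3 = 1 + 0 + 0 + 1 + 0 + 1 + 0 + 0 = 3 ≡ 1 (mod 2).
  s_4 = 0 + 0 + 0 + 1 + 1 + 1 + 1 + 0 = 4 ≡ 0 (mod 2).
s = (0, 1, 1, 0)^T — this equals column 6 of H (binary 0110), so error is at position 6.
Correct: flip bit 6 of r = 010100111010100 to get c = 010101111010100.


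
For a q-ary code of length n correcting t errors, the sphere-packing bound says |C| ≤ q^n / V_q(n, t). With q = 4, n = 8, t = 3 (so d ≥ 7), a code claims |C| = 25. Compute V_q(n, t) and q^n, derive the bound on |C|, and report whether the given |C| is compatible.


V_q(n, t) = 1789, q^n = 65536, Hamming bound = 36, |C| = 25 ≤ bound (satisfied).

Step 1: Compute V_q(n, t) = Σ_{j=0}^3 C(n, j) (q−1)^j.
  j = 0: C(8,0)·(3)^0 = 1·1 = 1.
  j = 1: C(8,1)·(3)^1 = 8·3 = 24.
  j = 2: C(8,2)·(3)^2 = 28·9 = 252.
  j = 3: C(8,3)·(3)^3 = 56·27 = 1512.
  V_q(n, t) = 1 + 24 + 252 + 1512 = 1789.
Step 2: q^n = 4^8 = 65536.
Step 3: Hamming bound ⌊q^n / V_q(n,t)⌋ = ⌊65536/1789⌋ = 36.
Step 4: Compare |C| = 25 to 36: satisfied.
The claimed |C| lies below the Hamming bound.


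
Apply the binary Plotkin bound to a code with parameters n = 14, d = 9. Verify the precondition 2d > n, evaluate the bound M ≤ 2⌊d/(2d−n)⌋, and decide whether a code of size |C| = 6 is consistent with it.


Plotkin bound M ≤ 4; given |C| = 6 > bound (violated).

Check applicability: 2d = 18, n = 14.
2d − n = 4 > 0, so Plotkin applies.
Compute d/(2d−n) = 9/4 ≈ 2.2500.
⌊d/(2d−n)⌋ = 2.
Plotkin bound: M ≤ 2·2 = 4.
Given |C| = 6, check: VIOLATED.
This |C| is above the Plotkin bound, so no binary code with n = 14, d = 9 and 6 codewords exists.


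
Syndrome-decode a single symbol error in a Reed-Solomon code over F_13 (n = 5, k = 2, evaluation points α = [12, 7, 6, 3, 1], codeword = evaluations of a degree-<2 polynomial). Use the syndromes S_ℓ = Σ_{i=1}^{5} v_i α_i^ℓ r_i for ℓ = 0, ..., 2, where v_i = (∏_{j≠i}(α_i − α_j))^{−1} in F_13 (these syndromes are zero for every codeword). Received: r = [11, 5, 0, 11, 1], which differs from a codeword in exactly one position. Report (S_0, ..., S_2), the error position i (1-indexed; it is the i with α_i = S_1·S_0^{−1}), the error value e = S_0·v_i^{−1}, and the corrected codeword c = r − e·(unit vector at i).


S = (12, 1, 12), error at position 1, error magnitude e = 7, c = [4, 5, 0, 11, 1].

Step 1: column multipliers v_i = (∏_{j≠i}(α_i − α_j))^{−1} mod 13.
  i = 1 (α = 12): (12−7)(12−6)(12−3)(12−1) = 5·6·9·11 = 2970 ≡ 6, so v_1 = 6^{−1} = 11 (mod 13).
  i = 2 (α = 7): (7−12)(7−6)(7−3)(7−1) = (−5)·1·4·6 = −120 ≡ 10, so v_2 = 10^{−1} = 4 (mod 13).
  i = 3 (α = 6): (6−12)(6−7)(6−3)(6−1) = (−6)·(−1)·3·5 = 90 ≡ 12, so v_3 = 12^{−1} = 12 (mod 13).
  i = 4 (α = 3): (3−12)(3−7)(3−6)(3−1) = (−9)·(−4)·(−3)·2 = −216 ≡ 5, so v_4 = 5^{−1} = 8 (mod 13).
  i = 5 (α = 1): (1−12)(1−7)(1−6)(1−3) = (−11)·(−6)·(−5)·(−2) = 660 ≡ 10, so v_5 = 10^{−1} = 4 (mod 13).
  v = [11, 4, 12, 8, 4].
Step 2: syndromes of r = [11, 5, 0, 11, 1] (all sums mod 13).
  S_0 = Σ v_i r_i = 11·11 + 4·5 + 12·0 + 8·11 + 4·1 = 233 ≡ 12.
  S_1 = Σ v_i α_i r_i = 11·12·11 + 4·7·5 + 12·6·0 + 8·3·11 + 4·1·1 = 1860 ≡ 1.
  α_i^2 mod 13 = [1, 10, 10, 9, 1].
  S_2 = Σ v_i α_i^2 r_i = 11·1·11 + 4·10·5 + 12·10·0 + 8·9·11 + 4·1·1 = 1117 ≡ 12.
  S = (12, 1, 12) ≠ 0, so r is not a codeword (an error is present).
Step 3: locate the error. For a single error e at position i, S_ℓ = v_i·e·α_i^ℓ, so α_err = S_1/S_0.
  S_0^{−1} = 12^{−1} = 12 (mod 13), so α_err = 1·12 = 12 ≡ 12 = α_1. Error position i = 1.
  Consistency check: S_2/S_1 = 12·1 = 12 ≡ 12 = α_err ✓ (single-error assumption holds).
Step 4: error magnitude e = S_0/v_1 = S_0·∏_{j≠1}(α_1 − α_j) = 12·6 = 72 ≡ 7 (mod 13).
Step 5: correct position 1: c_1 = r_1 − e = 11 − 7 ≡ 4 (mod 13). Hence c = [4, 5, 0, 11, 1].
  Check: interpolating c through the α_i gives m(x) = 9 + 5·x (degree < 2) with m(α_i) = c_i for every i, so c is indeed a codeword.


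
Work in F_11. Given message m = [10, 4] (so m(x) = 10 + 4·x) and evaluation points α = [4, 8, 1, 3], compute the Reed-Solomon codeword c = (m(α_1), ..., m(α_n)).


c = [4, 9, 3, 0]

Message polynomial: m(x) = 10 + 4·x (mod 11).
For each evaluation point α_i, compute m(α_i) mod 11:
  α_1 = 4: Horner steps 4 → 4, so m(4) = 4.
  α_2 = 8: Horner steps 4 → 9, so m(8) = 9.
  α_3 = 1: Horner steps 4 → 3, so m(1) = 3.
  α_4 = 3: Horner steps 4 → 0, so m(3) = 0.
Codeword c = [4, 9, 3, 0] ∈ F_11^4.


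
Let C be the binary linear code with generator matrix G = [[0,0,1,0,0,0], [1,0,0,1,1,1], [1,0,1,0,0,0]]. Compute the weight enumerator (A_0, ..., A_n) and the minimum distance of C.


Weight distribution: A_0 = 1, A_1 = 2, A_2 = 1, A_3 = 1, A_4 = 2, A_5 = 1. Minimum distance d = 1.

Enumerate all 2^3 = 8 messages m ∈ F_2^3.
For each, compute codeword c = mG in F_2^6, then tally its weight.
  m = 000 → c = 000000, weight = 0.
  m = 100 → c = 001000, weight = 1.
  m = 010 → c = 100111, weight = 4.
  m = 110 → c = 101111, weight = 5.
  m = 001 → c = 101000, weight = 2.
  m = 101 → c = 100000, weight = 1.
  m = 011 → c = 001111, weight = 4.
  m = 111 → c = 000111, weight = 3.
Tally weights:
  weight 0: 1 codewords.
  weight 1: 2 codewords.
  weight 2: 1 codewords.
  weight 3: 1 codewords.
  weight 4: 2 codewords.
  weight 5: 1 codewords.
Minimum distance d = smallest w > 0 with A_w > 0 = 1.
Sanity: Σ A_w = 8 = 2^3 = 8 ✓.
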